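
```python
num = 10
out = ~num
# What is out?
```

Trace:
`num = 10` → num = 10
`out = ~num` → out = -11
So out = -11

Answer: -11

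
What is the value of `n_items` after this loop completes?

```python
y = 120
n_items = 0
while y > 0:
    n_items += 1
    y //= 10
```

Count digits by repeated division by 10
`n_items` takes the values: 0 → 1 → 2 → 3

Answer: 3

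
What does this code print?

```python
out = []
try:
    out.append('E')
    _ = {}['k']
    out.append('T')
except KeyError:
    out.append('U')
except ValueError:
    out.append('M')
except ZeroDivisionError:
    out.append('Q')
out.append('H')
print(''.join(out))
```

Execution trace: 'E' (try body) → 'U' (except KeyError) → 'H' (after the try/except). Output: EUH

Answer: EUH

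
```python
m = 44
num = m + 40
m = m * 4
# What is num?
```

Trace:
`m = 44` → m = 44
`num = m + 40` → num = 84
`m = m * 4` → m = 176
So num = 84

Answer: 84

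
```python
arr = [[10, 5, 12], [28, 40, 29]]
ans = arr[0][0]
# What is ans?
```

Trace:
`arr = [[10, 5, 12], [28, 40, 29]]` → arr = [[10, 5, 12], [28, 40, 29]]
`ans = arr[0][0]` → ans = 10
So ans = 10

Answer: 10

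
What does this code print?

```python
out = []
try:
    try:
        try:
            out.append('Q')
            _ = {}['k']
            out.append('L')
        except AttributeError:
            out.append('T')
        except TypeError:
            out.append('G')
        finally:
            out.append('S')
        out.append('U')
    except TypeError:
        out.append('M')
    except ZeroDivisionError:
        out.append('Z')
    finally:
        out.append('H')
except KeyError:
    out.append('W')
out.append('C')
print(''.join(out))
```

Execution trace: 'Q' (inner try body) → 'S' (inner finally) → 'H' (finally) → 'W' (outer except KeyError) → 'C' (after the try/except). Output: QSHWC

Answer: QSHWC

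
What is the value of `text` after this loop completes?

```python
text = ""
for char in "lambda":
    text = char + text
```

Reverse 'lambda'
`text` takes the values: "" → "l" → "al" → "mal" → "bmal" → "dbmal" → "adbmal"

Answer: "adbmal"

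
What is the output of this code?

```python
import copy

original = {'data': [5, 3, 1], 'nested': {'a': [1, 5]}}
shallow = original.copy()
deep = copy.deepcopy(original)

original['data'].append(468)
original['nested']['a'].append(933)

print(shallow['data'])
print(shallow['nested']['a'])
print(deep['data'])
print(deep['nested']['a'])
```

Key concept: comparing shallow vs deep copy.
Step by step:
`original = {'data': [5, 3, 1], 'nested': {'a': [1, 5]}}` → original = {'data': [5, 3, 1], 'nested': {'a': [1, 5]}}
`shallow = original.copy()` → shallow = {'data': [5, 3, 1], 'nested': {'a': [1, 5]}}
`deep = copy.deepcopy(original)` → deep = {'data': [5, 3, 1], 'nested': {'a': [1, 5]}}
`original['data'].append(468)` → original = {'data': [5, 3, 1, 468], 'nested': {'a': [1, 5]}}; shallow = {'data': [5, 3, 1, 468], 'nested': {'a': [1, 5]}}
`original['nested']['a'].append(933)` → original = {'data': [5, 3, 1, 468], 'nested': {'a': [1, 5, 933]}}; shallow = {'data': [5, 3, 1, 468], 'nested': {'a': [1, 5, 933]}}
`print(shallow['data'])` → prints [5, 3, 1, 468]
`print(shallow['nested']['a'])` → prints [1, 5, 933]
`print(deep['data'])` → prints [5, 3, 1]
`print(deep['nested']['a'])` → prints [1, 5]

Answer:
[5, 3, 1, 468]
[1, 5, 933]
[5, 3, 1]
[1, 5]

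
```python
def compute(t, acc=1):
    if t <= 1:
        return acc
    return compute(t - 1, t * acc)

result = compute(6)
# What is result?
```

Accumulator trace (n, acc): (6, 1) -> (5, 6) -> (4, 30) -> (3, 120) -> (2, 360) -> (1, 720) -> return 720

Answer: 720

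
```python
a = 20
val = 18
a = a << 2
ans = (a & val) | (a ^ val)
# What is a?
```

Trace:
`a = 20` → a = 20
`val = 18` → val = 18
`a = a << 2` → a = 80
`ans = (a & val) | (a ^ val)` → ans = 82
So a = 80

Answer: 80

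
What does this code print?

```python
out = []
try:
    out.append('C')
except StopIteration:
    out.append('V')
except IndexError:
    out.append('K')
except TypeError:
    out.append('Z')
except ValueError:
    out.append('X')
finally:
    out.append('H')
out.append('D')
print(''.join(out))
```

Execution trace: 'C' (try body, no exception) → 'H' (finally) → 'D' (after the try/except). Output: CHD

Answer: CHD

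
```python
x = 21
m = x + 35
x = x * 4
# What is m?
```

Trace:
`x = 21` → x = 21
`m = x + 35` → m = 56
`x = x * 4` → x = 84
So m = 56

Answer: 56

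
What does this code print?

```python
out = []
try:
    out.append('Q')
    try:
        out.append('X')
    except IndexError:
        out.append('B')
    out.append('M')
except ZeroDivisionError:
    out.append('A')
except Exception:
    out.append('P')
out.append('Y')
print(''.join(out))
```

Execution trace: 'Q' (try body) → 'X' (inner try body, no exception) → 'M' (try body, no exception) → 'Y' (after the try/except). Output: QXMY

Answer: QXMY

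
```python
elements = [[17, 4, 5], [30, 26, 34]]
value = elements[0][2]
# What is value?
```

Trace:
`elements = [[17, 4, 5], [30, 26, 34]]` → elements = [[17, 4, 5], [30, 26, 34]]
`value = elements[0][2]` → value = 5
So value = 5

Answer: 5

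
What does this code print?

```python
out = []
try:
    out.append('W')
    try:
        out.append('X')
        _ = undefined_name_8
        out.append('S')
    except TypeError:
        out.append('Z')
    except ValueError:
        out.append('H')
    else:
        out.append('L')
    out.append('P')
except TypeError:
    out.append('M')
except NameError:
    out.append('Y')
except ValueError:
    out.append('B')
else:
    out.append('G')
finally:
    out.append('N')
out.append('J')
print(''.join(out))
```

Execution trace: 'W' (try body) → 'X' (inner try body) → 'Y' (except NameError) → 'N' (finally) → 'J' (after the try/except). Output: WXYNJ

Answer: WXYNJ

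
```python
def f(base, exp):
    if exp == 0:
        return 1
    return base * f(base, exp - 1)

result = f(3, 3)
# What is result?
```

f(3, 3) = 3 * 3 * 3 = 27

Answer: 27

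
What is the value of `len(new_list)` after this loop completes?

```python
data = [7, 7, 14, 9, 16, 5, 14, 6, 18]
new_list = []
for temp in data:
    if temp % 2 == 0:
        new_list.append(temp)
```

Count even numbers in [7, 7, 14, 9, 16, 5, 14, 6, 18]
`new_list` takes the values: [] → [14] → [14, 16] → [14, 16, 14] → [14, 16, 14, 6] → [14, 16, 14, 6, 18]
So `len(new_list)` = 5

Answer: 5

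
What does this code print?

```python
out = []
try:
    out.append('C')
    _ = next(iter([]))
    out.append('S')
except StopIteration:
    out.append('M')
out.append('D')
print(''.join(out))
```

Execution trace: 'C' (try body) → 'M' (except StopIteration) → 'D' (after the try/except). Output: CMD

Answer: CMD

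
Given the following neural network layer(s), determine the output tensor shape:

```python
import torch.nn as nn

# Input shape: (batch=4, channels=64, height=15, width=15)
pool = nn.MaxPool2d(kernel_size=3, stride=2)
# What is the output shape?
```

Input: (4, 64, 15, 15) -> Output: (4, 64, 7, 7)

Answer: (4, 64, 7, 7)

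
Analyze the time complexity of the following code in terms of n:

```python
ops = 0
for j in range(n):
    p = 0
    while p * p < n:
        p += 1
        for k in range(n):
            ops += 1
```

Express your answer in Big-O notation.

Each loop level contributes: n × √n × n. Multiplying the contributions gives O(n^2√n).

Answer: O(n^2√n)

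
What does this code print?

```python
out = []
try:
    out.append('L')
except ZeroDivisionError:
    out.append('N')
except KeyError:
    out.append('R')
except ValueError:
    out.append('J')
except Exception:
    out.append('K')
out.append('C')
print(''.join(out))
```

Execution trace: 'L' (try body, no exception) → 'C' (after the try/except). Output: LC

Answer: LC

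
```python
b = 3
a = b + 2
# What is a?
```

Trace:
`b = 3` → b = 3
`a = b + 2` → a = 5
So a = 5

Answer: 5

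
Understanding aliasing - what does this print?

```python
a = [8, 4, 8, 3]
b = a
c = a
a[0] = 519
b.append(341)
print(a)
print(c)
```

Key concept: multiple aliases.
Step by step:
`a = [8, 4, 8, 3]` → a = [8, 4, 8, 3]
`b = a` → b = [8, 4, 8, 3] (same object as a)
`c = a` → c = [8, 4, 8, 3] (same object as a, b)
`a[0] = 519` → a = [519, 4, 8, 3] (same object as b, c); b = [519, 4, 8, 3] (same object as a, c); c = [519, 4, 8, 3] (same object as a, b)
`b.append(341)` → a = [519, 4, 8, 3, 341] (same object as b, c); b = [519, 4, 8, 3, 341] (same object as a, c); c = [519, 4, 8, 3, 341] (same object as a, b)
`print(a)` → prints [519, 4, 8, 3, 341]
`print(c)` → prints [519, 4, 8, 3, 341]

Answer:
[519, 4, 8, 3, 341]
[519, 4, 8, 3, 341]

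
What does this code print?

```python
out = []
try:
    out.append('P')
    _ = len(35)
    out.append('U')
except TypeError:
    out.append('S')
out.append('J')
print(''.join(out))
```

Execution trace: 'P' (try body) → 'S' (except TypeError) → 'J' (after the try/except). Output: PSJ

Answer: PSJ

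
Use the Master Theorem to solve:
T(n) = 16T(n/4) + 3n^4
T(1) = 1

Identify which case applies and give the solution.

a=16, b=4, f(n)=3n^4. log_4(16) = 2. Since c=4 > 2 and the regularity condition holds (16(n/4)^4 = (16/4^4)n^4 with 16/4^4 < 1), Case 3 applies: T(n) = Θ(f(n)) = O(n^4).

Answer: O(n^4) - Case 3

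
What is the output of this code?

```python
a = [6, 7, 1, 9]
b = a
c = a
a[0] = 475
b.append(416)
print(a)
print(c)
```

Key concept: multiple aliases.
Step by step:
`a = [6, 7, 1, 9]` → a = [6, 7, 1, 9]
`b = a` → b = [6, 7, 1, 9] (same object as a)
`c = a` → c = [6, 7, 1, 9] (same object as a, b)
`a[0] = 475` → a = [475, 7, 1, 9] (same object as b, c); b = [475, 7, 1, 9] (same object as a, c); c = [475, 7, 1, 9] (same object as a, b)
`b.append(416)` → a = [475, 7, 1, 9, 416] (same object as b, c); b = [475, 7, 1, 9, 416] (same object as a, c); c = [475, 7, 1, 9, 416] (same object as a, b)
`print(a)` → prints [475, 7, 1, 9, 416]
`print(c)` → prints [475, 7, 1, 9, 416]

Answer:
[475, 7, 1, 9, 416]
[475, 7, 1, 9, 416]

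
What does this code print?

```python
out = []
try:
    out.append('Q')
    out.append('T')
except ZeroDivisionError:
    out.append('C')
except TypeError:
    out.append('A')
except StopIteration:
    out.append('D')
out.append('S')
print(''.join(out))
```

Execution trace: 'Q' (try body) → 'T' (try body, no exception) → 'S' (after the try/except). Output: QTS

Answer: QTS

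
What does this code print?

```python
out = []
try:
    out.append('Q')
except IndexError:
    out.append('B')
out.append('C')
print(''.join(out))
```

Execution trace: 'Q' (try body, no exception) → 'C' (after the try/except). Output: QC

Answer: QC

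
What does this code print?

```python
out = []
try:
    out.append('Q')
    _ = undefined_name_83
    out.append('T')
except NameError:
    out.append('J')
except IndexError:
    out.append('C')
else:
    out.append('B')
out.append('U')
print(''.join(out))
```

Execution trace: 'Q' (try body) → 'J' (except NameError) → 'U' (after the try/except). Output: QJU

Answer: QJU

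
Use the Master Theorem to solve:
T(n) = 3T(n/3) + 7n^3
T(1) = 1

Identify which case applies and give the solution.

a=3, b=3, f(n)=7n^3. log_3(3) = 1. Since c=3 > 1 and the regularity condition holds (3(n/3)^3 = (3/3^3)n^3 with 3/3^3 < 1), Case 3 applies: T(n) = Θ(f(n)) = O(n^3).

Answer: O(n^3) - Case 3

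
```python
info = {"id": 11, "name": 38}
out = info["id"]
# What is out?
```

Trace:
`info = {"id": 11, "name": 38}` → info = {'id': 11, 'name': 38}
`out = info["id"]` → out = 11
So out = 11

Answer: 11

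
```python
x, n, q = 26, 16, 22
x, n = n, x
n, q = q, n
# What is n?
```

Trace:
`x, n, q = 26, 16, 22` → x = 26; n = 16; q = 22
`x, n = n, x` → x = 16; n = 26
`n, q = q, n` → n = 22; q = 26
So n = 22

Answer: 22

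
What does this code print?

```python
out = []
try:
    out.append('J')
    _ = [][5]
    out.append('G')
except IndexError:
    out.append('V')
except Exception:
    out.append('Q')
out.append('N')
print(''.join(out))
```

Execution trace: 'J' (try body) → 'V' (except IndexError) → 'N' (after the try/except). Output: JVN

Answer: JVN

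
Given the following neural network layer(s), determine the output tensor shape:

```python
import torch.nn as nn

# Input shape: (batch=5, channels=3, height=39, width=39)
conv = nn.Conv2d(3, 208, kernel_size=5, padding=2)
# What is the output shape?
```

Input: (5, 3, 39, 39) -> Output: (5, 208, 39, 39)

Answer: (5, 208, 39, 39)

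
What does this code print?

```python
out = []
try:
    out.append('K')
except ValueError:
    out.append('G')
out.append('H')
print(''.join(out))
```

Execution trace: 'K' (try body, no exception) → 'H' (after the try/except). Output: KH

Answer: KH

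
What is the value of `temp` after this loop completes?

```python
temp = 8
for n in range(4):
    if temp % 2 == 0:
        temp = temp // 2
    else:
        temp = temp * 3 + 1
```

Collatz-style transformation from 8
`temp` takes the values: 8 → 4 → 2 → 1 → 4

Answer: 4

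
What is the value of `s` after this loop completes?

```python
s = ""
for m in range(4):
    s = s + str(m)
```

Concatenate digits 0 to 3
`s` takes the values: "" → "0" → "01" → "012" → "0123"

Answer: "0123"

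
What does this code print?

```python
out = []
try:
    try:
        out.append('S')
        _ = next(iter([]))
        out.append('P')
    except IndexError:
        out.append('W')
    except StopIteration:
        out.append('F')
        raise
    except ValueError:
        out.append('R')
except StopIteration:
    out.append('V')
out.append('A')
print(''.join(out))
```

Execution trace: 'S' (inner try body) → 'F' (inner except StopIteration) → 'V' (outer except StopIteration) → 'A' (after the try/except). Output: SFVA

Answer: SFVA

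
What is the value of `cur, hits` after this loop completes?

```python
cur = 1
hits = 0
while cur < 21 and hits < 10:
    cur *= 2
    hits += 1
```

Double until >= 21 or 10 iterations
`cur, hits` takes the values: (1, 0) → (2, 0) → (2, 1) → (4, 1) → (4, 2) → (8, 2) → (8, 3) → (16, 3) → (16, 4) → (32, 4) → (32, 5)

Answer: 32, 5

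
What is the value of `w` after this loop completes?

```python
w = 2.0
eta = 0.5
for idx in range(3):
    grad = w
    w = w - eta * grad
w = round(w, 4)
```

Gradient descent: w = 2.0 * (1 - 0.5)^3
`w` takes the values: 2.0 → 1.0 → 0.5 → 0.25

Answer: 0.25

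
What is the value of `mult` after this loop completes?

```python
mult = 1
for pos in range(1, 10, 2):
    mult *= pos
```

Product of 1, 3, 5, ... up to 9
`mult` takes the values: 1 → 3 → 15 → 105 → 945

Answer: 945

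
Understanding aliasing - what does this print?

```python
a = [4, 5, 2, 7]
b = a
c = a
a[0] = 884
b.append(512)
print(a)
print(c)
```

Key concept: multiple aliases.
Step by step:
`a = [4, 5, 2, 7]` → a = [4, 5, 2, 7]
`b = a` → b = [4, 5, 2, 7] (same object as a)
`c = a` → c = [4, 5, 2, 7] (same object as a, b)
`a[0] = 884` → a = [884, 5, 2, 7] (same object as b, c); b = [884, 5, 2, 7] (same object as a, c); c = [884, 5, 2, 7] (same object as a, b)
`b.append(512)` → a = [884, 5, 2, 7, 512] (same object as b, c); b = [884, 5, 2, 7, 512] (same object as a, c); c = [884, 5, 2, 7, 512] (same object as a, b)
`print(a)` → prints [884, 5, 2, 7, 512]
`print(c)` → prints [884, 5, 2, 7, 512]

Answer:
[884, 5, 2, 7, 512]
[884, 5, 2, 7, 512]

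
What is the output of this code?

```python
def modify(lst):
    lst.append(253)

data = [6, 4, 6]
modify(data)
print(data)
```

Key concept: function modifies passed list.
Step by step:
`data = [6, 4, 6]` → data = [6, 4, 6]
`modify(data)` → data = [6, 4, 6, 253]
`print(data)` → prints [6, 4, 6, 253]

Answer: [6, 4, 6, 253]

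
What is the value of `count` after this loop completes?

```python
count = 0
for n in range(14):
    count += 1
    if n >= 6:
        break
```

Loop breaks when n reaches 6, count is 7
`count` takes the values: 0 → 1 → 2 → 3 → 4 → 5 → 6 → 7

Answer: 7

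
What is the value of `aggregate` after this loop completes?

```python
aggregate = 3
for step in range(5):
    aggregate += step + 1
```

Start at 3, add 1 to 5 = 18
`aggregate` takes the values: 3 → 4 → 6 → 9 → 13 → 18

Answer: 18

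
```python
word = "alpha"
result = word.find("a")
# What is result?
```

Trace:
`word = "alpha"` → word = 'alpha'
`result = word.find("a")` → result = 0
So result = 0

Answer: 0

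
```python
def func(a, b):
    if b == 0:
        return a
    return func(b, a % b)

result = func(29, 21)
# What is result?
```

func(29, 21) -> func(21, 8) -> func(8, 5) -> func(5, 3) -> func(3, 2) -> func(2, 1) -> func(1, 0) -> 1

Answer: 1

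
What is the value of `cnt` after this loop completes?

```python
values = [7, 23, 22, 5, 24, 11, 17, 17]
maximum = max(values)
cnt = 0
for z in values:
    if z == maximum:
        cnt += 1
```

Count of max value 24 in [7, 23, 22, 5, 24, 11, 17, 17]
`cnt` takes the values: 0 → 1

Answer: 1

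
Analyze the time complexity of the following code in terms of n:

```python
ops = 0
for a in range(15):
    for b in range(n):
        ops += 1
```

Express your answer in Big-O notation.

Each loop level contributes: 1 × n. Multiplying the contributions gives O(n).

Answer: O(n)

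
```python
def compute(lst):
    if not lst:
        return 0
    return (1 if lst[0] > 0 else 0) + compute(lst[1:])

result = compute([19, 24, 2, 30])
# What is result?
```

Count of positive elements in [19, 24, 2, 30] = 4

Answer: 4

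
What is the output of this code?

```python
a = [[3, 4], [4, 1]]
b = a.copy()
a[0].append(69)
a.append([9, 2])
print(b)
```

Key concept: shallow copy with nested lists.
Step by step:
`a = [[3, 4], [4, 1]]` → a = [[3, 4], [4, 1]]
`b = a.copy()` → b = [[3, 4], [4, 1]]
`a[0].append(69)` → a = [[3, 4, 69], [4, 1]]; b = [[3, 4, 69], [4, 1]]
`a.append([9, 2])` → a = [[3, 4, 69], [4, 1], [9, 2]]
`print(b)` → prints [[3, 4, 69], [4, 1]]

Answer: [[3, 4, 69], [4, 1]]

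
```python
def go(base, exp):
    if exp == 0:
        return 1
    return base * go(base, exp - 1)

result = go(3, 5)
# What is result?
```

go(3, 5) = 3 * 3 * 3 * 3 * 3 = 243

Answer: 243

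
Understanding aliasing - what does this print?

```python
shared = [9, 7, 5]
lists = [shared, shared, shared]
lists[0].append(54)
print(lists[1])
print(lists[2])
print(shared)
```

Key concept: list of same reference.
Step by step:
`shared = [9, 7, 5]` → shared = [9, 7, 5]
`lists = [shared, shared, shared]` → lists = [[9, 7, 5], [9, 7, 5], [9, 7, 5]]
`lists[0].append(54)` → shared = [9, 7, 5, 54]; lists = [[9, 7, 5, 54], [9, 7, 5, 54], [9, 7, 5, 54]]
`print(lists[1])` → prints [9, 7, 5, 54]
`print(lists[2])` → prints [9, 7, 5, 54]
`print(shared)` → prints [9, 7, 5, 54]

Answer:
[9, 7, 5, 54]
[9, 7, 5, 54]
[9, 7, 5, 54]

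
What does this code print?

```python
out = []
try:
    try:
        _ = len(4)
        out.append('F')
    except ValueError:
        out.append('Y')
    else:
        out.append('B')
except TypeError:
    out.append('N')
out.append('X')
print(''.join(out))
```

Execution trace: 'N' (outer except TypeError) → 'X' (after the try/except). Output: NX

Answer: NX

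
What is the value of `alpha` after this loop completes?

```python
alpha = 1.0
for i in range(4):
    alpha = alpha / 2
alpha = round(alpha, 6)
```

Halving LR 4 times: 1 / 2^4
`alpha` takes the values: 1.0 → 0.5 → 0.25 → 0.125 → 0.0625

Answer: 0.0625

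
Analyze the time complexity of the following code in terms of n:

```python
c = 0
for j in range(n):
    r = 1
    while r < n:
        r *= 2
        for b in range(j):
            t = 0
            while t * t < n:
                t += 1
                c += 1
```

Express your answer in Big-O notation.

Each loop level contributes: n × log n × n × √n. Multiplying the contributions gives O(n^2√n log n).

Answer: O(n^2√n log n)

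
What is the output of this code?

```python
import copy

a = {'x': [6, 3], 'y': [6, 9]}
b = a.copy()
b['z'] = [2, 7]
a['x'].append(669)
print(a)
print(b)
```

Key concept: shallow copy of dict with mutable values.
Step by step:
`a = {'x': [6, 3], 'y': [6, 9]}` → a = {'x': [6, 3], 'y': [6, 9]}
`b = a.copy()` → b = {'x': [6, 3], 'y': [6, 9]}
`b['z'] = [2, 7]` → b = {'x': [6, 3], 'y': [6, 9], 'z': [2, 7]}
`a['x'].append(669)` → a = {'x': [6, 3, 669], 'y': [6, 9]}; b = {'x': [6, 3, 669], 'y': [6, 9], 'z': [2, 7]}
`print(a)` → prints {'x': [6, 3, 669], 'y': [6, 9]}
`print(b)` → prints {'x': [6, 3, 669], 'y': [6, 9], 'z': [2, 7]}

Answer:
{'x': [6, 3, 669], 'y': [6, 9]}
{'x': [6, 3, 669], 'y': [6, 9], 'z': [2, 7]}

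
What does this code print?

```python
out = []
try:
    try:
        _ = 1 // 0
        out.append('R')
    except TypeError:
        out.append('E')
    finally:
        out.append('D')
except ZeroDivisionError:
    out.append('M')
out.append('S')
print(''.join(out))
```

Execution trace: 'D' (finally) → 'M' (outer except ZeroDivisionError) → 'S' (after the try/except). Output: DMS

Answer: DMS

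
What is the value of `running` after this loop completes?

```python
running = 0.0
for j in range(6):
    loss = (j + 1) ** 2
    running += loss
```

Sum of squared losses 1² + 2² + ... + 6²
`running` takes the values: 0.0 → 1.0 → 5.0 → 14.0 → 30.0 → 55.0 → 91.0

Answer: 91.0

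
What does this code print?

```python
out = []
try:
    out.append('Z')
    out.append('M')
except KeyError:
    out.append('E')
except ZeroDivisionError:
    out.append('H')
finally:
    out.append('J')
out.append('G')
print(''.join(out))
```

Execution trace: 'Z' (try body) → 'M' (try body, no exception) → 'J' (finally) → 'G' (after the try/except). Output: ZMJG

Answer: ZMJG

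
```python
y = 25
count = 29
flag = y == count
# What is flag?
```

Trace:
`y = 25` → y = 25
`count = 29` → count = 29
`flag = y == count` → flag = False
So flag = False

Answer: False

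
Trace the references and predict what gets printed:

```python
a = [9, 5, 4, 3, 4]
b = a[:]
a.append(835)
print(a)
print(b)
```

Key concept: slice [:] creates copy.
Step by step:
`a = [9, 5, 4, 3, 4]` → a = [9, 5, 4, 3, 4]
`b = a[:]` → b = [9, 5, 4, 3, 4]
`a.append(835)` → a = [9, 5, 4, 3, 4, 835]
`print(a)` → prints [9, 5, 4, 3, 4, 835]
`print(b)` → prints [9, 5, 4, 3, 4]

Answer:
[9, 5, 4, 3, 4, 835]
[9, 5, 4, 3, 4]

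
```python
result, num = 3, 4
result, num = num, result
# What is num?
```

Trace:
`result, num = 3, 4` → result = 3; num = 4
`result, num = num, result` → result = 4; num = 3
So num = 3

Answer: 3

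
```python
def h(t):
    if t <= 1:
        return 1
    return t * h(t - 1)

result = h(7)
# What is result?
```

h(7) = 7 * 6 * 5 * 4 * 3 * 2 * 1 = 5040

Answer: 5040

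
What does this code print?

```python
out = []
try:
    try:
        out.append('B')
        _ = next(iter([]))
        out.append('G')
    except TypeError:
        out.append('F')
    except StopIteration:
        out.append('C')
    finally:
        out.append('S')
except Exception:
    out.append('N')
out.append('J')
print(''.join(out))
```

Execution trace: 'B' (inner try body) → 'C' (inner except StopIteration) → 'S' (inner finally) → 'J' (after the try/except). Output: BCSJ

Answer: BCSJ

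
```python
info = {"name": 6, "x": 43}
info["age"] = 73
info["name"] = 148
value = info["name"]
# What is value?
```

Trace:
`info = {"name": 6, "x": 43}` → info = {'name': 6, 'x': 43}
`info["age"] = 73` → info = {'name': 6, 'x': 43, 'age': 73}
`info["name"] = 148` → info = {'name': 148, 'x': 43, 'age': 73}
`value = info["name"]` → value = 148
So value = 148

Answer: 148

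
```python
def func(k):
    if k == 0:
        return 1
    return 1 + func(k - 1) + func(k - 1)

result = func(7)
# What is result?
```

func(k) = 1 + 2·func(k-1), func(0)=1. Closed form: (1+1)·2^7 - 1 = 255.

Answer: 255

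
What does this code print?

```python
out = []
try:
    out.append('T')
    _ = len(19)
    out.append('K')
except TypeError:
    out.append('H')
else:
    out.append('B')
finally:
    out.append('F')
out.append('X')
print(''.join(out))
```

Execution trace: 'T' (try body) → 'H' (except TypeError) → 'F' (finally) → 'X' (after the try/except). Output: THFX

Answer: THFX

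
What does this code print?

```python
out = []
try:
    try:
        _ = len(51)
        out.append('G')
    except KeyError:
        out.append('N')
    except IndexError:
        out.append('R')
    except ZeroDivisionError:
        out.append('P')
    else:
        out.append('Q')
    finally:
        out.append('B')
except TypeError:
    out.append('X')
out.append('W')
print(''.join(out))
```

Execution trace: 'B' (finally) → 'X' (outer except TypeError) → 'W' (after the try/except). Output: BXW

Answer: BXW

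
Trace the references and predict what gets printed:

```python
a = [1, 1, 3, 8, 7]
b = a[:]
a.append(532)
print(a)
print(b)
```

Key concept: slice [:] creates copy.
Step by step:
`a = [1, 1, 3, 8, 7]` → a = [1, 1, 3, 8, 7]
`b = a[:]` → b = [1, 1, 3, 8, 7]
`a.append(532)` → a = [1, 1, 3, 8, 7, 532]
`print(a)` → prints [1, 1, 3, 8, 7, 532]
`print(b)` → prints [1, 1, 3, 8, 7]

Answer:
[1, 1, 3, 8, 7, 532]
[1, 1, 3, 8, 7]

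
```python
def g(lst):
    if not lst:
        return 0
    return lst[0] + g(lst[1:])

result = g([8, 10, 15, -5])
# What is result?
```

8 + 10 + 15 + (-5) + 0 = 28

Answer: 28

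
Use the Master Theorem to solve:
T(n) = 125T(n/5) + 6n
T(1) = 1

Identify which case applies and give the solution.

a=125, b=5, f(n)=6n. log_5(125) = 3. Since c=1 < 3, Case 1 applies: T(n) = Θ(n^log_b(a)) = O(n^3).

Answer: O(n^3) - Case 1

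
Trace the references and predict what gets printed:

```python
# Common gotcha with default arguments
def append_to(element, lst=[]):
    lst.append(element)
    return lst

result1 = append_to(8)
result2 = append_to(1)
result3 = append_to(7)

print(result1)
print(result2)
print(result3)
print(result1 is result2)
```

Key concept: mutable default argument gotcha.
Step by step:
`result1 = append_to(8)` → result1 = [8]
`result2 = append_to(1)` → result1 = [8, 1] (same object as result2); result2 = [8, 1] (same object as result1)
`result3 = append_to(7)` → result1 = [8, 1, 7] (same object as result2, result3); result2 = [8, 1, 7] (same object as result1, result3); result3 = [8, 1, 7] (same object as result1, result2)
`print(result1)` → prints [8, 1, 7]
`print(result2)` → prints [8, 1, 7]
`print(result3)` → prints [8, 1, 7]
`print(result1 is result2)` → prints True

Answer:
[8, 1, 7]
[8, 1, 7]
[8, 1, 7]
True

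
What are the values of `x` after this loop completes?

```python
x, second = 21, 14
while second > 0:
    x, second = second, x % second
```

GCD of 21 and 14
`x` takes the values: 21 → 14 → 7

Answer: 7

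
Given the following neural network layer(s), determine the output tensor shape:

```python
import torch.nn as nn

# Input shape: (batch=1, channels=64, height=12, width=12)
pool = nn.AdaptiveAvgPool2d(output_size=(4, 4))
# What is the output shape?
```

Input: (1, 64, 12, 12) -> Output: (1, 64, 4, 4)

Answer: (1, 64, 4, 4)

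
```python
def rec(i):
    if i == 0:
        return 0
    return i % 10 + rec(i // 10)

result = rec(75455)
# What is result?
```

Sum of digits of 75455: 5 + 5 + 4 + 5 + 7 = 26

Answer: 26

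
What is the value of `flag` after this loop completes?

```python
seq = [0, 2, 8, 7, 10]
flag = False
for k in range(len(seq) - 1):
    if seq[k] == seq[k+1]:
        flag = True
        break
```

Check consecutive duplicates in [0, 2, 8, 7, 10]
`flag` takes the values: False

Answer: False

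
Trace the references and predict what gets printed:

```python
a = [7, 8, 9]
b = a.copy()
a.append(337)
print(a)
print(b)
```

Key concept: list.copy() creates independent copy.
Step by step:
`a = [7, 8, 9]` → a = [7, 8, 9]
`b = a.copy()` → b = [7, 8, 9]
`a.append(337)` → a = [7, 8, 9, 337]
`print(a)` → prints [7, 8, 9, 337]
`print(b)` → prints [7, 8, 9]

Answer:
[7, 8, 9, 337]
[7, 8, 9]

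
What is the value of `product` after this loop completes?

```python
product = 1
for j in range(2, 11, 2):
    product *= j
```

Product of even numbers 2 to 10
`product` takes the values: 1 → 2 → 8 → 48 → 384 → 3840

Answer: 3840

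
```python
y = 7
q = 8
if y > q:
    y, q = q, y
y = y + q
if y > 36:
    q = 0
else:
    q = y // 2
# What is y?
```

Trace:
`y = 7` → y = 7
`q = 8` → q = 8
`if y > q: ...` → y > q is False → no variable changes
`y = y + q` → y = 15
`if y > 36: ...` → y > 36 is False, take else branch → q = 7
So y = 15

Answer: 15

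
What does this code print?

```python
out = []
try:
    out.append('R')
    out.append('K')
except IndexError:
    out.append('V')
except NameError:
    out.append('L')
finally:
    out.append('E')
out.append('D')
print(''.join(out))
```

Execution trace: 'R' (try body) → 'K' (try body, no exception) → 'E' (finally) → 'D' (after the try/except). Output: RKED

Answer: RKED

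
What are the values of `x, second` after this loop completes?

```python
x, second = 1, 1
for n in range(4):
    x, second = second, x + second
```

Fibonacci: after 4 iterations
`x, second` takes the values: (1, 1) → (1, 2) → (2, 3) → (3, 5) → (5, 8)

Answer: 5, 8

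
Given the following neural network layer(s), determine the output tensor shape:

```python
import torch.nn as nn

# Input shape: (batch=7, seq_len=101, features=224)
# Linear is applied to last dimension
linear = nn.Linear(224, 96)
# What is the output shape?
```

Input: (7, 101, 224) -> Output: (7, 101, 96)

Answer: (7, 101, 96)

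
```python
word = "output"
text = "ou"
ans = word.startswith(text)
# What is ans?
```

Trace:
`word = "output"` → word = 'output'
`text = "ou"` → text = 'ou'
`ans = word.startswith(text)` → ans = True
So ans = True

Answer: True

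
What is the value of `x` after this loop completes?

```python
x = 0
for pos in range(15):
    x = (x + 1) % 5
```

Increment mod 5, 15 times = 0
`x` takes the values: 0 → 1 → 2 → 3 → 4 → 0 → 1 → 2 → 3 → 4 → 0 → 1 → 2 → 3 → 4 → 0

Answer: 0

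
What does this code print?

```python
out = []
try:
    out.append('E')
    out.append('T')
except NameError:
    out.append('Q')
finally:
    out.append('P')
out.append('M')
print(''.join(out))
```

Execution trace: 'E' (try body) → 'T' (try body, no exception) → 'P' (finally) → 'M' (after the try/except). Output: ETPM

Answer: ETPM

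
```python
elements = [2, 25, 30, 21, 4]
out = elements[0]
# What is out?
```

Trace:
`elements = [2, 25, 30, 21, 4]` → elements = [2, 25, 30, 21, 4]
`out = elements[0]` → out = 2
So out = 2

Answer: 2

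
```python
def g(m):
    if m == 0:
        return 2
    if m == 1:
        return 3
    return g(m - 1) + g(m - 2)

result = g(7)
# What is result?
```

Build up from base cases: g(0)=2, g(1)=3, g(2)=5, g(3)=8, g(4)=13, g(5)=21, g(6)=34, ..., g(7)=55

Answer: 55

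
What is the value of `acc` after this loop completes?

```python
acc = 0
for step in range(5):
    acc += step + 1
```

Start at 0, add 1 to 5 = 15
`acc` takes the values: 0 → 1 → 3 → 6 → 10 → 15

Answer: 15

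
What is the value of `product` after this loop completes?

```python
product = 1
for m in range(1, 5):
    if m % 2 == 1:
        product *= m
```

Product of odd numbers 1 to 4
`product` takes the values: 1 → 3

Answer: 3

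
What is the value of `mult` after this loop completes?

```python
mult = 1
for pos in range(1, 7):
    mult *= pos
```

6! = 720
`mult` takes the values: 1 → 2 → 6 → 24 → 120 → 720

Answer: 720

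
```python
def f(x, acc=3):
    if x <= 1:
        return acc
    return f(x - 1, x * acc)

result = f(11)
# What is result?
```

Accumulator trace (n, acc): (11, 3) -> (10, 33) -> (9, 330) -> (8, 2970) -> (7, 23760) -> (6, 166320) -> (5, 997920) -> (4, 4989600) -> (3, 19958400) -> (2, 59875200) -> (1, 119750400) -> return 119750400

Answer: 119750400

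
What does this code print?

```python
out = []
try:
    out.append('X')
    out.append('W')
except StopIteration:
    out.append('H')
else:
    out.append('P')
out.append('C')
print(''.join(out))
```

Execution trace: 'X' (try body) → 'W' (try body, no exception) → 'P' (else) → 'C' (after the try/except). Output: XWPC

Answer: XWPC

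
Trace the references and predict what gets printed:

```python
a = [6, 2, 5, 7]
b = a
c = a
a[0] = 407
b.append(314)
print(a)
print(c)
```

Key concept: multiple aliases.
Step by step:
`a = [6, 2, 5, 7]` → a = [6, 2, 5, 7]
`b = a` → b = [6, 2, 5, 7] (same object as a)
`c = a` → c = [6, 2, 5, 7] (same object as a, b)
`a[0] = 407` → a = [407, 2, 5, 7] (same object as b, c); b = [407, 2, 5, 7] (same object as a, c); c = [407, 2, 5, 7] (same object as a, b)
`b.append(314)` → a = [407, 2, 5, 7, 314] (same object as b, c); b = [407, 2, 5, 7, 314] (same object as a, c); c = [407, 2, 5, 7, 314] (same object as a, b)
`print(a)` → prints [407, 2, 5, 7, 314]
`print(c)` → prints [407, 2, 5, 7, 314]

Answer:
[407, 2, 5, 7, 314]
[407, 2, 5, 7, 314]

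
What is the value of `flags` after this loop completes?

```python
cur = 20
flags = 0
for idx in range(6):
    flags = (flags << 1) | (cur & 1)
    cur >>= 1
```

Reverse lowest 6 bits of 20
`flags` takes the values: 0 → 1 → 2 → 5 → 10

Answer: 10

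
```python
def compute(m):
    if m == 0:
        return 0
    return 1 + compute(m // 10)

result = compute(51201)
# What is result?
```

Count of digits of 51201: 5

Answer: 5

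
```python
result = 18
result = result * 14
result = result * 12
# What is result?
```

Trace:
`result = 18` → result = 18
`result = result * 14` → result = 252
`result = result * 12` → result = 3024
So result = 3024

Answer: 3024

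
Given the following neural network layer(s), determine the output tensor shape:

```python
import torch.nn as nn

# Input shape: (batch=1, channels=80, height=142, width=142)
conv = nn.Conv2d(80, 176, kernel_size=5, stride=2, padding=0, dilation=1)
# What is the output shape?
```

Input: (1, 80, 142, 142) -> Output: (1, 176, 69, 69)

Answer: (1, 176, 69, 69)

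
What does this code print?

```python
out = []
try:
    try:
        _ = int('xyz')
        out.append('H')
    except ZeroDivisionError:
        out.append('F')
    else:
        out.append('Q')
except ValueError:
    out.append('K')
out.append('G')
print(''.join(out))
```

Execution trace: 'K' (outer except ValueError) → 'G' (after the try/except). Output: KG

Answer: KG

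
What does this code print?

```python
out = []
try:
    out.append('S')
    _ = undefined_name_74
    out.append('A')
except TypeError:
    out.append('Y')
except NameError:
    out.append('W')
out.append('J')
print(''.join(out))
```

Execution trace: 'S' (try body) → 'W' (except NameError) → 'J' (after the try/except). Output: SWJ

Answer: SWJ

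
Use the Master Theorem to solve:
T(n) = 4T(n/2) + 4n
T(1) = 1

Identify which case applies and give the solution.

a=4, b=2, f(n)=4n. log_2(4) = 2. Since c=1 < 2, Case 1 applies: T(n) = Θ(n^log_b(a)) = O(n^2).

Answer: O(n^2) - Case 1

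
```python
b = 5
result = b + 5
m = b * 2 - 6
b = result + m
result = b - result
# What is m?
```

Trace:
`b = 5` → b = 5
`result = b + 5` → result = 10
`m = b * 2 - 6` → m = 4
`b = result + m` → b = 14
`result = b - result` → result = 4
So m = 4

Answer: 4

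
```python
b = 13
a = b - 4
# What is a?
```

Trace:
`b = 13` → b = 13
`a = b - 4` → a = 9
So a = 9

Answer: 9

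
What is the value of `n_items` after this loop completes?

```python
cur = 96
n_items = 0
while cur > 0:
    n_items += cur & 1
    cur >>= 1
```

Count set bits in 96 (binary: 0b1100000)
`n_items` takes the values: 0 → 1 → 2

Answer: 2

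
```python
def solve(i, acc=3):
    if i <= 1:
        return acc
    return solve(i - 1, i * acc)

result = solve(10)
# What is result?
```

Accumulator trace (n, acc): (10, 3) -> (9, 30) -> (8, 270) -> (7, 2160) -> (6, 15120) -> (5, 90720) -> (4, 453600) -> (3, 1814400) -> (2, 5443200) -> (1, 10886400) -> return 10886400

Answer: 10886400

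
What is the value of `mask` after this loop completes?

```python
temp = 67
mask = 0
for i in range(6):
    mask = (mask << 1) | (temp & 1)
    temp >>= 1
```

Reverse lowest 6 bits of 67
`mask` takes the values: 0 → 1 → 3 → 6 → 12 → 24 → 48

Answer: 48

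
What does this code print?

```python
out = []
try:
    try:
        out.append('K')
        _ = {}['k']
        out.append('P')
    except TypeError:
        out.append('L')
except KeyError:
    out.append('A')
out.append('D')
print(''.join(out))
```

Execution trace: 'K' (try body) → 'A' (outer except KeyError) → 'D' (after the try/except). Output: KAD

Answer: KAD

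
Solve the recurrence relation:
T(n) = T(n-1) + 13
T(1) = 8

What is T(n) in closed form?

Unrolling: T(n) = T(1) + 13·(n-1) = 8 + 13(n-1) = 13n - 5.

Answer: T(n) = 13n - 5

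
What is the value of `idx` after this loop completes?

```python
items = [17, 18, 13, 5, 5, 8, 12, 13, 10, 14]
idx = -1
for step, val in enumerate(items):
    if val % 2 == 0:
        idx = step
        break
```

First even number index in [17, 18, 13, 5, 5, 8, 12, 13, 10, 14]
`idx` takes the values: -1 → 1

Answer: 1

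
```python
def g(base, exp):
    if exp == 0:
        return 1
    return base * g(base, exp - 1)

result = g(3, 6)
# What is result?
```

g(3, 6) = 3 * 3 * 3 * 3 * 3 * 3 = 729

Answer: 729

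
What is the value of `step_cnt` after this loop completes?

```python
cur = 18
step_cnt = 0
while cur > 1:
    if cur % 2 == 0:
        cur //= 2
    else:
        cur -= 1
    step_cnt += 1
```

Steps to reduce 18 to 1
`step_cnt` takes the values: 0 → 1 → 2 → 3 → 4 → 5

Answer: 5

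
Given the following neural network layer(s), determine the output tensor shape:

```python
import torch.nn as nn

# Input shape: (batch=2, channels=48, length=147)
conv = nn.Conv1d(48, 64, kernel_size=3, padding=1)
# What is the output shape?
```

Input: (2, 48, 147) -> Output: (2, 64, 147)

Answer: (2, 64, 147)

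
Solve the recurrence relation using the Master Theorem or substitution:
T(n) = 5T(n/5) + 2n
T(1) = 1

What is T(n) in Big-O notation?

By Master Theorem: a=5, b=5, f(n)=2n. Since log_5(5) = 1 and f(n) = Θ(n^1), Case 2 applies. T(n) = O(n log n).

Answer: O(n log n)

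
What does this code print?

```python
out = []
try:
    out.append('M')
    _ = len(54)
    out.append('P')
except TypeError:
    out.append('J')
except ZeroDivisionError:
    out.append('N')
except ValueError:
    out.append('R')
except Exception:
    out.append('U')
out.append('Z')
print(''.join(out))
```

Execution trace: 'M' (try body) → 'J' (except TypeError) → 'Z' (after the try/except). Output: MJZ

Answer: MJZ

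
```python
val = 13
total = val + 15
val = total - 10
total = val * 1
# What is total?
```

Trace:
`val = 13` → val = 13
`total = val + 15` → total = 28
`val = total - 10` → val = 18
`total = val * 1` → total = 18
So total = 18

Answer: 18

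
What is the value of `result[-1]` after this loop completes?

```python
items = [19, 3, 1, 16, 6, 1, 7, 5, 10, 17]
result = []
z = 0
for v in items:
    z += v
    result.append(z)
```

Cumulative sum ends at 85
`result` takes the values: [] → [19] → [19, 22] → [19, 22, 23] → [19, 22, 23, 39] → [19, 22, 23, 39, 45] → [19, 22, 23, 39, 45, 46] → [19, 22, 23, 39, 45, 46, 53] → [19, 22, 23, 39, 45, 46, 53, 58] → [19, 22, 23, 39, 45, 46, 53, 58, 68] → [19, 22, 23, 39, 45, 46, 53, 58, 68, 85]
So `result[-1]` = 85

Answer: 85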